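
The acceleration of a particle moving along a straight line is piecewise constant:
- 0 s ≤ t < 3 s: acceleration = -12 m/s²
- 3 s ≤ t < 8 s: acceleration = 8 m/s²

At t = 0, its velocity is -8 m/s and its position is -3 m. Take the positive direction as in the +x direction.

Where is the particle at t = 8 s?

-201 m

On each constant-a segment, Δv = aΔt and Δx = v₀Δt + ½aΔt²; chain segment to segment.
0–3 s: v starts -8 m/s; Δx = -8·3 + ½·-12·3² = -78 m; v ends -44 m/s.
3–8 s: v starts -44 m/s; Δx = -44·5 + ½·8·5² = -120 m; v ends -4 m/s.
x(8) = -3 + Σ Δx = -201 m.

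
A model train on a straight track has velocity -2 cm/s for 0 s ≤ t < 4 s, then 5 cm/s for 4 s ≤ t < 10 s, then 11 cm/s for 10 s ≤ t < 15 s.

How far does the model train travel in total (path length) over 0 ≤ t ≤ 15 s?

Total distance travelled is ∫|v| dt — sum the magnitudes of each area piece.
0–4 s: |-2| × 4 = 8 cm
4–10 s: |5| × 6 = 30 cm
10–15 s: |11| × 5 = 55 cm
Total distance = 93 cm

93 cm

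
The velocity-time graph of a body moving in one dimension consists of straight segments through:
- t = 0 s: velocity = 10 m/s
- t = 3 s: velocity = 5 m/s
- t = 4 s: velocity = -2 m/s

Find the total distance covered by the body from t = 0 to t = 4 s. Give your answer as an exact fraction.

172/7 m

Total distance travelled is ∫|v| dt — sum the magnitudes of each area piece.
0–3 s: |½(10 + 5)(3)| = 22.5 m
3–4 s: v = 0 at t = 26/7 s; triangle areas 25/14 + 2/7 = 29/14 m
Total distance = 172/7 m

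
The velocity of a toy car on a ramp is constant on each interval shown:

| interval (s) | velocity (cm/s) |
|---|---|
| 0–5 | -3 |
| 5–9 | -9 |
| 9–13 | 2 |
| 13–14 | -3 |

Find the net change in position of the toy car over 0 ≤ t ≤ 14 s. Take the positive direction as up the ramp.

Net displacement equals the area under the velocity-time graph (areas below the axis count negative).
0–5 s: -3 × 5 = -15 cm
5–9 s: -9 × 4 = -36 cm
9–13 s: 2 × 4 = 8 cm
13–14 s: -3 × 1 = -3 cm
Net displacement = -46 cm

-46 cm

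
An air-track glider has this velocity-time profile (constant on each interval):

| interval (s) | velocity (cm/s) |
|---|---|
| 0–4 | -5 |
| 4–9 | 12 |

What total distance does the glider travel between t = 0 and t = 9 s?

80 cm

Distance (not displacement) is the total path length: add the absolute areas under v-t.
0–4 s: |-5| × 4 = 20 cm
4–9 s: |12| × 5 = 60 cm
Total distance = 80 cm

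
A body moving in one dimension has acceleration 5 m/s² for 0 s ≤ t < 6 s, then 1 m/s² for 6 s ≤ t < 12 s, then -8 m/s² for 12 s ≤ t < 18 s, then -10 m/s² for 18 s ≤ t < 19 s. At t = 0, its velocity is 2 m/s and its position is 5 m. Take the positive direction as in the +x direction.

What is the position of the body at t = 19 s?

On each constant-a segment, Δv = aΔt and Δx = v₀Δt + ½aΔt²; chain segment to segment.
0–6 s: v starts 2 m/s; Δx = 2·6 + ½·5·6² = 102 m; v ends 32 m/s.
6–12 s: v starts 32 m/s; Δx = 32·6 + ½·1·6² = 210 m; v ends 38 m/s.
12–18 s: v starts 38 m/s; Δx = 38·6 + ½·-8·6² = 84 m; v ends -10 m/s.
18–19 s: v starts -10 m/s; Δx = -10·1 + ½·-10·1² = -15 m; v ends -20 m/s.
x(19) = 5 + Σ Δx = 386 m.

386 m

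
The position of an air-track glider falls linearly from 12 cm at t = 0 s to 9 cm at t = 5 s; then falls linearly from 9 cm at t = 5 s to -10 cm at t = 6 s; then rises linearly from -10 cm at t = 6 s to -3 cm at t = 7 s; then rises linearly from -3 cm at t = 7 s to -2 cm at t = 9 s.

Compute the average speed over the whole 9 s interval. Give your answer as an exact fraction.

10/3 cm/s

Average speed = (total path length)/(elapsed time); on a piecewise-linear x-t graph the path length is Σ|Δx|.
0–5 s: |Δx| = |9 − 12| = 3 cm
5–6 s: |Δx| = |-10 − 9| = 19 cm
6–7 s: |Δx| = |-3 − -10| = 7 cm
7–9 s: |Δx| = |-2 − -3| = 1 cm
Total path = 30 cm; average speed = 30/9 = 10/3 cm/s.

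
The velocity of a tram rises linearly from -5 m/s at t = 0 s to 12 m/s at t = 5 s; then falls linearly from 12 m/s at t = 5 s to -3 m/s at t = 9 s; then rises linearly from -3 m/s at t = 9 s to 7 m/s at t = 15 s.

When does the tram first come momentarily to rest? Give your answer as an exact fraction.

t = 25/17 s

v changes sign on 0–5 s (from -5 to 12); the graph is linear there, so v = 0 at t = 0 + (5)·(5 − 0)/(12 − -5) = 25/17 s.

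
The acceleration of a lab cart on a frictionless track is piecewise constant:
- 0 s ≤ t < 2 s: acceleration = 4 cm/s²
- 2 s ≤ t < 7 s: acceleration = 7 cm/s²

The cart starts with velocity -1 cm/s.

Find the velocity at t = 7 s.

Δv equals the area under the a-t graph; then v = v₀ + Δv.
0–2 s: 4 × 2 = 8 cm/s
2–7 s: 7 × 5 = 35 cm/s
Δv = 43 cm/s, so v(7) = -1 + (43) = 42 cm/s.

42 cm/s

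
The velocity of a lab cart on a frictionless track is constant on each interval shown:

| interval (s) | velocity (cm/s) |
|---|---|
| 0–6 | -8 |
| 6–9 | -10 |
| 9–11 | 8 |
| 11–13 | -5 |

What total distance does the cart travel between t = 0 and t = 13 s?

104 cm

Distance (not displacement) is the total path length: add the absolute areas under v-t.
0–6 s: |-8| × 6 = 48 cm
6–9 s: |-10| × 3 = 30 cm
9–11 s: |8| × 2 = 16 cm
11–13 s: |-5| × 2 = 10 cm
Total distance = 104 cm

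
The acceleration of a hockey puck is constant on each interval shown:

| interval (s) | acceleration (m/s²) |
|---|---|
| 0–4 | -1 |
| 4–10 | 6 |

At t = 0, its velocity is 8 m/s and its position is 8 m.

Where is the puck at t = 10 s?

164 m

On each constant-a segment, Δv = aΔt and Δx = v₀Δt + ½aΔt²; chain segment to segment.
0–4 s: v starts 8 m/s; Δx = 8·4 + ½·-1·4² = 24 m; v ends 4 m/s.
4–10 s: v starts 4 m/s; Δx = 4·6 + ½·6·6² = 132 m; v ends 40 m/s.
x(10) = 8 + Σ Δx = 164 m.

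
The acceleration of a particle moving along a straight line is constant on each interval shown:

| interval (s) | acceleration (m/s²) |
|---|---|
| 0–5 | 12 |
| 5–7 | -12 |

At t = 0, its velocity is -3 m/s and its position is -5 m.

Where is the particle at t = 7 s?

On each constant-a segment, Δv = aΔt and Δx = v₀Δt + ½aΔt²; chain segment to segment.
0–5 s: v starts -3 m/s; Δx = -3·5 + ½·12·5² = 135 m; v ends 57 m/s.
5–7 s: v starts 57 m/s; Δx = 57·2 + ½·-12·2² = 90 m; v ends 33 m/s.
x(7) = -5 + Σ Δx = 220 m.

220 m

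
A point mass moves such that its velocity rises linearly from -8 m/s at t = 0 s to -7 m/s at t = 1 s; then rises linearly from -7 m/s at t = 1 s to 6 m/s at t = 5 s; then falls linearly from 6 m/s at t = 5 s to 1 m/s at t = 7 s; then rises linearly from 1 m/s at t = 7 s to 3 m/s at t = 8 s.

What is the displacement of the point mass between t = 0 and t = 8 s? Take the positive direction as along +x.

Displacement is the signed area under the v-t curve.
0–1 s: ½(-8 + -7)(1) = -7.5 m
1–5 s: ½(-7 + 6)(4) = -2 m
5–7 s: ½(6 + 1)(2) = 7 m
7–8 s: ½(1 + 3)(1) = 2 m
Net displacement = -0.5 m

-0.5 m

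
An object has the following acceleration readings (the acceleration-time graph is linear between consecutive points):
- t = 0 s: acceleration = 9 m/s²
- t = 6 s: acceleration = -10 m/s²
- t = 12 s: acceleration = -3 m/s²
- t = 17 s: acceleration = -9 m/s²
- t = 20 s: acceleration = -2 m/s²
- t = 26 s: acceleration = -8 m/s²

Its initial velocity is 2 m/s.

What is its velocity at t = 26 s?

-116.5 m/s

Δv equals the area under the a-t graph; then v = v₀ + Δv.
0–6 s: ½(9 + -10)(6) = -3 m/s
6–12 s: ½(-10 + -3)(6) = -39 m/s
12–17 s: ½(-3 + -9)(5) = -30 m/s
17–20 s: ½(-9 + -2)(3) = -16.5 m/s
20–26 s: ½(-2 + -8)(6) = -30 m/s
Δv = -118.5 m/s, so v(26) = 2 + (-118.5) = -116.5 m/s.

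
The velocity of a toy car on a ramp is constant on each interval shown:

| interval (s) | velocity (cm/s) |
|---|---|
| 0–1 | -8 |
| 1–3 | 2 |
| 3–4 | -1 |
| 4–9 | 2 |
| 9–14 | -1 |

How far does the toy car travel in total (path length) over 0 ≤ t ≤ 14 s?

28 cm

Total distance travelled is ∫|v| dt — sum the magnitudes of each area piece.
0–1 s: |-8| × 1 = 8 cm
1–3 s: |2| × 2 = 4 cm
3–4 s: |-1| × 1 = 1 cm
4–9 s: |2| × 5 = 10 cm
9–14 s: |-1| × 5 = 5 cm
Total distance = 28 cm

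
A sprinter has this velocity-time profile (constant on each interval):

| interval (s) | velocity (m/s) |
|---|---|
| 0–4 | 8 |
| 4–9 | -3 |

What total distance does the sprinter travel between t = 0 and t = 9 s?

47 m

Distance (not displacement) is the total path length: add the absolute areas under v-t.
0–4 s: |8| × 4 = 32 m
4–9 s: |-3| × 5 = 15 m
Total distance = 47 m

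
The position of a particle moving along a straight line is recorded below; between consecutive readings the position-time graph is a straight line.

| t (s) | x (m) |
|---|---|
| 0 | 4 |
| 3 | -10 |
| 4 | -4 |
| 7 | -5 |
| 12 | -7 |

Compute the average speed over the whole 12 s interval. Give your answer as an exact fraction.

23/12 m/s

Average speed = (total path length)/(elapsed time); on a piecewise-linear x-t graph the path length is Σ|Δx|.
0–3 s: |Δx| = |-10 − 4| = 14 m
3–4 s: |Δx| = |-4 − -10| = 6 m
4–7 s: |Δx| = |-5 − -4| = 1 m
7–12 s: |Δx| = |-7 − -5| = 2 m
Total path = 23 m; average speed = 23/12 = 23/12 m/s.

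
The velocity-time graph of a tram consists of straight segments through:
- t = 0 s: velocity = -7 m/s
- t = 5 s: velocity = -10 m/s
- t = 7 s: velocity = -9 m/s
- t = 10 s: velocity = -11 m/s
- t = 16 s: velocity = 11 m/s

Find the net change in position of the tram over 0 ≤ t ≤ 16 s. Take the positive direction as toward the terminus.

Displacement is the signed area under the v-t curve.
0–5 s: ½(-7 + -10)(5) = -42.5 m
5–7 s: ½(-10 + -9)(2) = -19 m
7–10 s: ½(-9 + -11)(3) = -30 m
10–16 s: ½(-11 + 11)(6) = 0 m
Net displacement = -91.5 m

-91.5 m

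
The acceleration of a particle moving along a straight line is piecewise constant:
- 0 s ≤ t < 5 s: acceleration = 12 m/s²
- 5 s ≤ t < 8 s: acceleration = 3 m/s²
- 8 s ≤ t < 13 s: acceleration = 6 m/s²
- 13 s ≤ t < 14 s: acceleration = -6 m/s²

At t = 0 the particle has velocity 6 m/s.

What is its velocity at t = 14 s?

Δv equals the area under the a-t graph; then v = v₀ + Δv.
0–5 s: 12 × 5 = 60 m/s
5–8 s: 3 × 3 = 9 m/s
8–13 s: 6 × 5 = 30 m/s
13–14 s: -6 × 1 = -6 m/s
Δv = 93 m/s, so v(14) = 6 + (93) = 99 m/s.

99 m/s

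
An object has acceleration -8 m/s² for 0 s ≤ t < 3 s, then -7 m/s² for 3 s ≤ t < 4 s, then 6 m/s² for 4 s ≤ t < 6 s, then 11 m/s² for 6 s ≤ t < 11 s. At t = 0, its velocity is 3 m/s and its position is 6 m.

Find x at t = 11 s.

On each constant-a segment, Δv = aΔt and Δx = v₀Δt + ½aΔt²; chain segment to segment.
0–3 s: v starts 3 m/s; Δx = 3·3 + ½·-8·3² = -27 m; v ends -21 m/s.
3–4 s: v starts -21 m/s; Δx = -21·1 + ½·-7·1² = -24.5 m; v ends -28 m/s.
4–6 s: v starts -28 m/s; Δx = -28·2 + ½·6·2² = -44 m; v ends -16 m/s.
6–11 s: v starts -16 m/s; Δx = -16·5 + ½·11·5² = 57.5 m; v ends 39 m/s.
x(11) = 6 + Σ Δx = -32 m.

-32 m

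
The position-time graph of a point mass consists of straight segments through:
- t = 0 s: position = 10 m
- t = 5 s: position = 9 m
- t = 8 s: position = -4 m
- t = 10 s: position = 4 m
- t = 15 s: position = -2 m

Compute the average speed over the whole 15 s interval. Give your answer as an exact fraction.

28/15 m/s

Average speed = (total path length)/(elapsed time); on a piecewise-linear x-t graph the path length is Σ|Δx|.
0–5 s: |Δx| = |9 − 10| = 1 m
5–8 s: |Δx| = |-4 − 9| = 13 m
8–10 s: |Δx| = |4 − -4| = 8 m
10–15 s: |Δx| = |-2 − 4| = 6 m
Total path = 28 m; average speed = 28/15 = 28/15 m/s.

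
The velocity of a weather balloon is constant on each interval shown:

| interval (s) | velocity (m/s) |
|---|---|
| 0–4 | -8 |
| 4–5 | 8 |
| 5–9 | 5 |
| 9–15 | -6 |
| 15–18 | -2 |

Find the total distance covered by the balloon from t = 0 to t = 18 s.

Distance (not displacement) is the total path length: add the absolute areas under v-t.
0–4 s: |-8| × 4 = 32 m
4–5 s: |8| × 1 = 8 m
5–9 s: |5| × 4 = 20 m
9–15 s: |-6| × 6 = 36 m
15–18 s: |-2| × 3 = 6 m
Total distance = 102 m

102 m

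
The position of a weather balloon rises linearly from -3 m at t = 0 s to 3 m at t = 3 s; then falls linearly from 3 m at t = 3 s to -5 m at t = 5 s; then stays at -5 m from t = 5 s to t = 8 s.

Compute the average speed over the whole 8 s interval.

1.75 m/s

Average speed = (total path length)/(elapsed time); on a piecewise-linear x-t graph the path length is Σ|Δx|.
0–3 s: |Δx| = |3 − -3| = 6 m
3–5 s: |Δx| = |-5 − 3| = 8 m
5–8 s: |Δx| = |-5 − -5| = 0 m
Total path = 14 m; average speed = 14/8 = 1.75 m/s.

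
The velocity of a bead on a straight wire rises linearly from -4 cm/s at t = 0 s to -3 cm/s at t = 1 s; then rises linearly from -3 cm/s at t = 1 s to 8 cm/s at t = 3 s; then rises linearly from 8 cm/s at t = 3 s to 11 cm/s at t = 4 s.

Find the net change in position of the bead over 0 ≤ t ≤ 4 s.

Displacement is the signed area under the v-t curve.
0–1 s: ½(-4 + -3)(1) = -3.5 cm
1–3 s: ½(-3 + 8)(2) = 5 cm
3–4 s: ½(8 + 11)(1) = 9.5 cm
Net displacement = 11 cm

11 cm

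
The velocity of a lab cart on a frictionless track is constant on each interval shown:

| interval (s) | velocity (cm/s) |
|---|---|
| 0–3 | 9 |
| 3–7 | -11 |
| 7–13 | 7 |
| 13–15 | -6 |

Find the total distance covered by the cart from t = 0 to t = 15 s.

125 cm

Distance (not displacement) is the total path length: add the absolute areas under v-t.
0–3 s: |9| × 3 = 27 cm
3–7 s: |-11| × 4 = 44 cm
7–13 s: |7| × 6 = 42 cm
13–15 s: |-6| × 2 = 12 cm
Total distance = 125 cm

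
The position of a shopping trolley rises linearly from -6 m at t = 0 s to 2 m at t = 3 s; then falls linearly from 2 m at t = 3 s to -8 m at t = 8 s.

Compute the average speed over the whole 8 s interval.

Average speed = (total path length)/(elapsed time); on a piecewise-linear x-t graph the path length is Σ|Δx|.
0–3 s: |Δx| = |2 − -6| = 8 m
3–8 s: |Δx| = |-8 − 2| = 10 m
Total path = 18 m; average speed = 18/8 = 2.25 m/s.

2.25 m/s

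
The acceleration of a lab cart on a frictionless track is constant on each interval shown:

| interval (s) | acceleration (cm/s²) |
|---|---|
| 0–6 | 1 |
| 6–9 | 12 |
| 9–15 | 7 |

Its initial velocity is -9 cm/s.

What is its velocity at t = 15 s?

75 cm/s

Δv equals the area under the a-t graph; then v = v₀ + Δv.
0–6 s: 1 × 6 = 6 cm/s
6–9 s: 12 × 3 = 36 cm/s
9–15 s: 7 × 6 = 42 cm/s
Δv = 84 cm/s, so v(15) = -9 + (84) = 75 cm/s.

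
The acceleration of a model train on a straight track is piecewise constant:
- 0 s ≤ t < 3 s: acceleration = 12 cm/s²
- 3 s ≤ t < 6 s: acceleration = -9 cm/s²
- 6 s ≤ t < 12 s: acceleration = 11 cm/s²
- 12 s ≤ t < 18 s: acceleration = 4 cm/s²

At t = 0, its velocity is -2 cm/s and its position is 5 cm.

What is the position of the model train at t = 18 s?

864.5 cm

On each constant-a segment, Δv = aΔt and Δx = v₀Δt + ½aΔt²; chain segment to segment.
0–3 s: v starts -2 cm/s; Δx = -2·3 + ½·12·3² = 48 cm; v ends 34 cm/s.
3–6 s: v starts 34 cm/s; Δx = 34·3 + ½·-9·3² = 61.5 cm; v ends 7 cm/s.
6–12 s: v starts 7 cm/s; Δx = 7·6 + ½·11·6² = 240 cm; v ends 73 cm/s.
12–18 s: v starts 73 cm/s; Δx = 73·6 + ½·4·6² = 510 cm; v ends 97 cm/s.
x(18) = 5 + Σ Δx = 864.5 cm.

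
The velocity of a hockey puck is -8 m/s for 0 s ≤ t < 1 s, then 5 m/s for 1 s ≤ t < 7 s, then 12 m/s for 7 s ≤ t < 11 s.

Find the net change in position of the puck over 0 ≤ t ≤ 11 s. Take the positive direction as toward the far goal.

70 m

Displacement is the signed area under the v-t curve.
0–1 s: -8 × 1 = -8 m
1–7 s: 5 × 6 = 30 m
7–11 s: 12 × 4 = 48 m
Net displacement = 70 m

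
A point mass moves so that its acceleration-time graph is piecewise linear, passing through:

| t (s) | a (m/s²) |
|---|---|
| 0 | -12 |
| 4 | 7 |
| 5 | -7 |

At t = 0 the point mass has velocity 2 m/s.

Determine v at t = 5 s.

Δv equals the area under the a-t graph; then v = v₀ + Δv.
0–4 s: ½(-12 + 7)(4) = -10 m/s
4–5 s: ½(7 + -7)(1) = 0 m/s
Δv = -10 m/s, so v(5) = 2 + (-10) = -8 m/s.

-8 m/s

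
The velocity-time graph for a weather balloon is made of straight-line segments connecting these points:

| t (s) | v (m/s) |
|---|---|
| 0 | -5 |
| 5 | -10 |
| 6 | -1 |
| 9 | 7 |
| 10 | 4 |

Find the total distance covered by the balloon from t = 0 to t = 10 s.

57.875 m

Total distance travelled is ∫|v| dt — sum the magnitudes of each area piece.
0–5 s: |½(-5 + -10)(5)| = 37.5 m
5–6 s: |½(-10 + -1)(1)| = 5.5 m
6–9 s: v = 0 at t = 6.375 s; triangle areas 0.1875 + 9.1875 = 9.375 m
9–10 s: |½(7 + 4)(1)| = 5.5 m
Total distance = 57.875 m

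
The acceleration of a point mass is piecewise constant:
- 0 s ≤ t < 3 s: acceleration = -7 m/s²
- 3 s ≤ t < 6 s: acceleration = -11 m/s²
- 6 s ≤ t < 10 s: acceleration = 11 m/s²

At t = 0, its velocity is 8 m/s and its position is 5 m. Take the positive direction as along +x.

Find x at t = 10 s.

-187 m

On each constant-a segment, Δv = aΔt and Δx = v₀Δt + ½aΔt²; chain segment to segment.
0–3 s: v starts 8 m/s; Δx = 8·3 + ½·-7·3² = -7.5 m; v ends -13 m/s.
3–6 s: v starts -13 m/s; Δx = -13·3 + ½·-11·3² = -88.5 m; v ends -46 m/s.
6–10 s: v starts -46 m/s; Δx = -46·4 + ½·11·4² = -96 m; v ends -2 m/s.
x(10) = 5 + Σ Δx = -187 m.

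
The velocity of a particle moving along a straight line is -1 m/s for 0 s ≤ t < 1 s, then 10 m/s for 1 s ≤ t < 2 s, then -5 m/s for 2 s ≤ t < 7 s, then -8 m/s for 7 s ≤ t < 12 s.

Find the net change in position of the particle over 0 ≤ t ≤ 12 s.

-56 m

Net displacement equals the area under the velocity-time graph (areas below the axis count negative).
0–1 s: -1 × 1 = -1 m
1–2 s: 10 × 1 = 10 m
2–7 s: -5 × 5 = -25 m
7–12 s: -8 × 5 = -40 m
Net displacement = -56 m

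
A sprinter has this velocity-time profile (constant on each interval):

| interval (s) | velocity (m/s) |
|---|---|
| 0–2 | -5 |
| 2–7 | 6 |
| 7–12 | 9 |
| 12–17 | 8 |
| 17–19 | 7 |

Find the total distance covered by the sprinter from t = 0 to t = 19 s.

Distance (not displacement) is the total path length: add the absolute areas under v-t.
0–2 s: |-5| × 2 = 10 m
2–7 s: |6| × 5 = 30 m
7–12 s: |9| × 5 = 45 m
12–17 s: |8| × 5 = 40 m
17–19 s: |7| × 2 = 14 m
Total distance = 139 m

139 m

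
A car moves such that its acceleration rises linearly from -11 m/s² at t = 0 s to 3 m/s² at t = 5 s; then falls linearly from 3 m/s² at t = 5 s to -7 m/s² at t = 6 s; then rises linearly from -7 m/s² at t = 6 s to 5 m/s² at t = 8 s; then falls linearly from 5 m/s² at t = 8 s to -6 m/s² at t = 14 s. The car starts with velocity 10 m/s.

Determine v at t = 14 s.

-17 m/s

Δv equals the area under the a-t graph; then v = v₀ + Δv.
0–5 s: ½(-11 + 3)(5) = -20 m/s
5–6 s: ½(3 + -7)(1) = -2 m/s
6–8 s: ½(-7 + 5)(2) = -2 m/s
8–14 s: ½(5 + -6)(6) = -3 m/s
Δv = -27 m/s, so v(14) = 10 + (-27) = -17 m/s.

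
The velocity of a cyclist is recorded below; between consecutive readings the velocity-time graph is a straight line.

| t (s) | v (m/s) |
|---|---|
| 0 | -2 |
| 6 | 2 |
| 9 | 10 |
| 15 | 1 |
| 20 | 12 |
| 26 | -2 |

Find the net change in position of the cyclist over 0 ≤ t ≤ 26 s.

113.5 m

Net displacement equals the area under the velocity-time graph (areas below the axis count negative).
0–6 s: ½(-2 + 2)(6) = 0 m
6–9 s: ½(2 + 10)(3) = 18 m
9–15 s: ½(10 + 1)(6) = 33 m
15–20 s: ½(1 + 12)(5) = 32.5 m
20–26 s: ½(12 + -2)(6) = 30 m
Net displacement = 113.5 m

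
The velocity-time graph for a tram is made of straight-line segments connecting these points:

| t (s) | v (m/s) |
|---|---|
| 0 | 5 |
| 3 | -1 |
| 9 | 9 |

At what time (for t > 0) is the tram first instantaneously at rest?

v changes sign on 0–3 s (from 5 to -1); the graph is linear there, so v = 0 at t = 0 + (-5)·(3 − 0)/(-1 − 5) = 2.5 s.

t = 2.5 s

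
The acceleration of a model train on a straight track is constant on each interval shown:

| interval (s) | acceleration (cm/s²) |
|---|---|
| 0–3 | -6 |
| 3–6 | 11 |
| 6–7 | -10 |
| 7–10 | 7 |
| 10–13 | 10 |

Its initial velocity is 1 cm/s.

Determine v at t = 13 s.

Δv equals the area under the a-t graph; then v = v₀ + Δv.
0–3 s: -6 × 3 = -18 cm/s
3–6 s: 11 × 3 = 33 cm/s
6–7 s: -10 × 1 = -10 cm/s
7–10 s: 7 × 3 = 21 cm/s
10–13 s: 10 × 3 = 30 cm/s
Δv = 56 cm/s, so v(13) = 1 + (56) = 57 cm/s.

57 cm/s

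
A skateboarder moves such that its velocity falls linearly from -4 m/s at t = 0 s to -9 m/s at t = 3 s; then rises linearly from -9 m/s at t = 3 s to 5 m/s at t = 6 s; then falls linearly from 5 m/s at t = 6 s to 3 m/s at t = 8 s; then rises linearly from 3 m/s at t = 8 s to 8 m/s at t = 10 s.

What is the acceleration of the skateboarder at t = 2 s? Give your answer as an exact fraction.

Acceleration is the slope of the v-t graph on 0–3 s: (-9 − -4)/(3 − 0) = -5/3 m/s².

-5/3 m/s²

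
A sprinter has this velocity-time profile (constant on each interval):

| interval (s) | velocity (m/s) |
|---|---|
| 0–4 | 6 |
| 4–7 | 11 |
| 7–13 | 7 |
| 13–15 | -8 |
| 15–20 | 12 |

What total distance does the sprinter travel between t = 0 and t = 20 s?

Total distance travelled is ∫|v| dt — sum the magnitudes of each area piece.
0–4 s: |6| × 4 = 24 m
4–7 s: |11| × 3 = 33 m
7–13 s: |7| × 6 = 42 m
13–15 s: |-8| × 2 = 16 m
15–20 s: |12| × 5 = 60 m
Total distance = 175 m

175 m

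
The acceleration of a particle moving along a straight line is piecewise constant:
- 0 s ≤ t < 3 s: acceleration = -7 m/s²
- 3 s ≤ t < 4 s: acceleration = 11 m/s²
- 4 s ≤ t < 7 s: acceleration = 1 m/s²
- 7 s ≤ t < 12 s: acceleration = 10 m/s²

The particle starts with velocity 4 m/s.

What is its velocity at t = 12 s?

Δv equals the area under the a-t graph; then v = v₀ + Δv.
0–3 s: -7 × 3 = -21 m/s
3–4 s: 11 × 1 = 11 m/s
4–7 s: 1 × 3 = 3 m/s
7–12 s: 10 × 5 = 50 m/s
Δv = 43 m/s, so v(12) = 4 + (43) = 47 m/s.

47 m/s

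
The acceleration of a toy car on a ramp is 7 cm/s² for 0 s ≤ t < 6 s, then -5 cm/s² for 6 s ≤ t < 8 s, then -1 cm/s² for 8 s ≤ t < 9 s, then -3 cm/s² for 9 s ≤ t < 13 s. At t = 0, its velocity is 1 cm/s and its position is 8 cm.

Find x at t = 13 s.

On each constant-a segment, Δv = aΔt and Δx = v₀Δt + ½aΔt²; chain segment to segment.
0–6 s: v starts 1 cm/s; Δx = 1·6 + ½·7·6² = 132 cm; v ends 43 cm/s.
6–8 s: v starts 43 cm/s; Δx = 43·2 + ½·-5·2² = 76 cm; v ends 33 cm/s.
8–9 s: v starts 33 cm/s; Δx = 33·1 + ½·-1·1² = 32.5 cm; v ends 32 cm/s.
9–13 s: v starts 32 cm/s; Δx = 32·4 + ½·-3·4² = 104 cm; v ends 20 cm/s.
x(13) = 8 + Σ Δx = 352.5 cm.

352.5 cm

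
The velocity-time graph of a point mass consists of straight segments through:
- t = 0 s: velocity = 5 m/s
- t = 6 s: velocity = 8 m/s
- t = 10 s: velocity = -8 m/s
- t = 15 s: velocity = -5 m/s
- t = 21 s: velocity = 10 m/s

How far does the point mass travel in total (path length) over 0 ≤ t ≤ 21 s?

Total distance travelled is ∫|v| dt — sum the magnitudes of each area piece.
0–6 s: |½(5 + 8)(6)| = 39 m
6–10 s: v = 0 at t = 8 s; triangle areas 8 + 8 = 16 m
10–15 s: |½(-8 + -5)(5)| = 32.5 m
15–21 s: v = 0 at t = 17 s; triangle areas 5 + 20 = 25 m
Total distance = 112.5 m

112.5 m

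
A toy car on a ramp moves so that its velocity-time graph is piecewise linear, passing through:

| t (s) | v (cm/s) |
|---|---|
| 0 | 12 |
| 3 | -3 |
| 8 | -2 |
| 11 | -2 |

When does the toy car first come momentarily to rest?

t = 2.4 s

v changes sign on 0–3 s (from 12 to -3); the graph is linear there, so v = 0 at t = 0 + (-12)·(3 − 0)/(-3 − 12) = 2.4 s.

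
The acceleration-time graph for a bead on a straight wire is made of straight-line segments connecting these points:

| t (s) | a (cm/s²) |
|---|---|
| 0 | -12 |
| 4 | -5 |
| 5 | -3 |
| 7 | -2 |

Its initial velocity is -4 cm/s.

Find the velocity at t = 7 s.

-47 cm/s

Δv equals the area under the a-t graph; then v = v₀ + Δv.
0–4 s: ½(-12 + -5)(4) = -34 cm/s
4–5 s: ½(-5 + -3)(1) = -4 cm/s
5–7 s: ½(-3 + -2)(2) = -5 cm/s
Δv = -43 cm/s, so v(7) = -4 + (-43) = -47 cm/s.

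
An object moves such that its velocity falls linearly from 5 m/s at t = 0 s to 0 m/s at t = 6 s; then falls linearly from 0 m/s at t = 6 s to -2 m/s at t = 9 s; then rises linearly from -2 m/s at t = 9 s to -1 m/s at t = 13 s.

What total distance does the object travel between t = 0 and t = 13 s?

Total distance travelled is ∫|v| dt — sum the magnitudes of each area piece.
0–6 s: |½(5 + 0)(6)| = 15 m
6–9 s: |½(0 + -2)(3)| = 3 m
9–13 s: |½(-2 + -1)(4)| = 6 m
Total distance = 24 m

24 m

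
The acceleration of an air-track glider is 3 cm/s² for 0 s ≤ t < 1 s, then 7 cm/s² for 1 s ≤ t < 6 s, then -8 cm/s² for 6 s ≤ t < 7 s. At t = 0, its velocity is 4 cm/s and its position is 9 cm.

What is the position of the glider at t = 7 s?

On each constant-a segment, Δv = aΔt and Δx = v₀Δt + ½aΔt²; chain segment to segment.
0–1 s: v starts 4 cm/s; Δx = 4·1 + ½·3·1² = 5.5 cm; v ends 7 cm/s.
1–6 s: v starts 7 cm/s; Δx = 7·5 + ½·7·5² = 122.5 cm; v ends 42 cm/s.
6–7 s: v starts 42 cm/s; Δx = 42·1 + ½·-8·1² = 38 cm; v ends 34 cm/s.
x(7) = 9 + Σ Δx = 175 cm.

175 cm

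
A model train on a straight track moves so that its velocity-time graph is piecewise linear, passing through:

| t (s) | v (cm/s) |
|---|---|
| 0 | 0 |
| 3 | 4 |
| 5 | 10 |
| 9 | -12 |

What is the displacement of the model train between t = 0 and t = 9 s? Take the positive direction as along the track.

16 cm

Displacement is the signed area under the v-t curve.
0–3 s: ½(0 + 4)(3) = 6 cm
3–5 s: ½(4 + 10)(2) = 14 cm
5–9 s: ½(10 + -12)(4) = -4 cm
Net displacement = 16 cm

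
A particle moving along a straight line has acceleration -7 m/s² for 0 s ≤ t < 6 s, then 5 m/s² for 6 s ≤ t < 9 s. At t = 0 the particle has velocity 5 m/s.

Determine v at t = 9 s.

-22 m/s

Δv equals the area under the a-t graph; then v = v₀ + Δv.
0–6 s: -7 × 6 = -42 m/s
6–9 s: 5 × 3 = 15 m/s
Δv = -27 m/s, so v(9) = 5 + (-27) = -22 m/s.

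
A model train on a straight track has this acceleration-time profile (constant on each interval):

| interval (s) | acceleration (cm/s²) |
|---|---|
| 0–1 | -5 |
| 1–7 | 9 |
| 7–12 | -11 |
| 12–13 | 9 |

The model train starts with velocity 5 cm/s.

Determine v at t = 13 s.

Δv equals the area under the a-t graph; then v = v₀ + Δv.
0–1 s: -5 × 1 = -5 cm/s
1–7 s: 9 × 6 = 54 cm/s
7–12 s: -11 × 5 = -55 cm/s
12–13 s: 9 × 1 = 9 cm/s
Δv = 3 cm/s, so v(13) = 5 + (3) = 8 cm/s.

8 cm/s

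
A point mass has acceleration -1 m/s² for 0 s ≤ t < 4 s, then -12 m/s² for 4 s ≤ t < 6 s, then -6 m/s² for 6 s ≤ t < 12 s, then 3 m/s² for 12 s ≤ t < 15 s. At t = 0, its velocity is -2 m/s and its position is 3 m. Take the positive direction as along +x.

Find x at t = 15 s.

On each constant-a segment, Δv = aΔt and Δx = v₀Δt + ½aΔt²; chain segment to segment.
0–4 s: v starts -2 m/s; Δx = -2·4 + ½·-1·4² = -16 m; v ends -6 m/s.
4–6 s: v starts -6 m/s; Δx = -6·2 + ½·-12·2² = -36 m; v ends -30 m/s.
6–12 s: v starts -30 m/s; Δx = -30·6 + ½·-6·6² = -288 m; v ends -66 m/s.
12–15 s: v starts -66 m/s; Δx = -66·3 + ½·3·3² = -184.5 m; v ends -57 m/s.
x(15) = 3 + Σ Δx = -521.5 m.

-521.5 m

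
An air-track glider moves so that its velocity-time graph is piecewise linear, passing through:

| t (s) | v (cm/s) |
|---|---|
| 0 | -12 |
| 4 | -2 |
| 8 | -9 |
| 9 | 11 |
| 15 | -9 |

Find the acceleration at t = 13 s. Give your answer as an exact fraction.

-10/3 cm/s²

Acceleration is the slope of the v-t graph on 9–15 s: (-9 − 11)/(15 − 9) = -10/3 cm/s².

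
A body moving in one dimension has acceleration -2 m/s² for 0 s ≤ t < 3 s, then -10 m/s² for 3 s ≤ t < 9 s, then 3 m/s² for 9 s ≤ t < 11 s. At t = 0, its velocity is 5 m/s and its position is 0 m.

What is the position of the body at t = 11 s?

-296 m

On each constant-a segment, Δv = aΔt and Δx = v₀Δt + ½aΔt²; chain segment to segment.
0–3 s: v starts 5 m/s; Δx = 5·3 + ½·-2·3² = 6 m; v ends -1 m/s.
3–9 s: v starts -1 m/s; Δx = -1·6 + ½·-10·6² = -186 m; v ends -61 m/s.
9–11 s: v starts -61 m/s; Δx = -61·2 + ½·3·2² = -116 m; v ends -55 m/s.
x(11) = 0 + Σ Δx = -296 m.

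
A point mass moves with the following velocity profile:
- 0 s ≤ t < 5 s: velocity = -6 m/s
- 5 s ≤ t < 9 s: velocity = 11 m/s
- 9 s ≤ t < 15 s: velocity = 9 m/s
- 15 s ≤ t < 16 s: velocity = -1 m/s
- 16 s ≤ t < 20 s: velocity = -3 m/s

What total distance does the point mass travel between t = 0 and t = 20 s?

141 m

Total distance travelled is ∫|v| dt — sum the magnitudes of each area piece.
0–5 s: |-6| × 5 = 30 m
5–9 s: |11| × 4 = 44 m
9–15 s: |9| × 6 = 54 m
15–16 s: |-1| × 1 = 1 m
16–20 s: |-3| × 4 = 12 m
Total distance = 141 m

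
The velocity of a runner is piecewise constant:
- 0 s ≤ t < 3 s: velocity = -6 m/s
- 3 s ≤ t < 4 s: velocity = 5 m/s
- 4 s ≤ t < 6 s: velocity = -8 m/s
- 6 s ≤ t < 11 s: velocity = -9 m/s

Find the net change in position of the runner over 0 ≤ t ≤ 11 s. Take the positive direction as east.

Net displacement equals the area under the velocity-time graph (areas below the axis count negative).
0–3 s: -6 × 3 = -18 m
3–4 s: 5 × 1 = 5 m
4–6 s: -8 × 2 = -16 m
6–11 s: -9 × 5 = -45 m
Net displacement = -74 m

-74 m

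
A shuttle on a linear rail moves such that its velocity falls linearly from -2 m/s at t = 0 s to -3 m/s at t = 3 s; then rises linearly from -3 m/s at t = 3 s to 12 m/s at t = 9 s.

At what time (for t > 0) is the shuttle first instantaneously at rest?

v changes sign on 3–9 s (from -3 to 12); the graph is linear there, so v = 0 at t = 3 + (3)·(9 − 3)/(12 − -3) = 4.2 s.

t = 4.2 s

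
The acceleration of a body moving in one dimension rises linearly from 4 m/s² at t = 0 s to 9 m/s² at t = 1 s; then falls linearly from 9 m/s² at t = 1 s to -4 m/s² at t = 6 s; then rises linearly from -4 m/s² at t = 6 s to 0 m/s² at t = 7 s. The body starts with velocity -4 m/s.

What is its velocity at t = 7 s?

13 m/s

Δv equals the area under the a-t graph; then v = v₀ + Δv.
0–1 s: ½(4 + 9)(1) = 6.5 m/s
1–6 s: ½(9 + -4)(5) = 12.5 m/s
6–7 s: ½(-4 + 0)(1) = -2 m/s
Δv = 17 m/s, so v(7) = -4 + (17) = 13 m/s.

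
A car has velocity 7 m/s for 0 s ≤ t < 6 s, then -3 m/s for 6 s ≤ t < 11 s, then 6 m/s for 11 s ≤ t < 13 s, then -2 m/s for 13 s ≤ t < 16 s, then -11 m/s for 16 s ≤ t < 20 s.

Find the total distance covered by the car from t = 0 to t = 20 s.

119 m

Distance (not displacement) is the total path length: add the absolute areas under v-t.
0–6 s: |7| × 6 = 42 m
6–11 s: |-3| × 5 = 15 m
11–13 s: |6| × 2 = 12 m
13–16 s: |-2| × 3 = 6 m
16–20 s: |-11| × 4 = 44 m
Total distance = 119 m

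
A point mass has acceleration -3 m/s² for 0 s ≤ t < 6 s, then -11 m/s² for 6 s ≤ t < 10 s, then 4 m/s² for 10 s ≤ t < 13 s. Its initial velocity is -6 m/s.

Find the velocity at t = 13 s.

-56 m/s

Δv equals the area under the a-t graph; then v = v₀ + Δv.
0–6 s: -3 × 6 = -18 m/s
6–10 s: -11 × 4 = -44 m/s
10–13 s: 4 × 3 = 12 m/s
Δv = -50 m/s, so v(13) = -6 + (-50) = -56 m/s.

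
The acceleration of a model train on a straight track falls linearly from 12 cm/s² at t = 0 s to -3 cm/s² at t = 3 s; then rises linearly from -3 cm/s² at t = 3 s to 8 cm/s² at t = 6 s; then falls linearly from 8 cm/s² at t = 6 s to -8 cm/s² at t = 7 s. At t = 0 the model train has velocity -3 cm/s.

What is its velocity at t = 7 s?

Δv equals the area under the a-t graph; then v = v₀ + Δv.
0–3 s: ½(12 + -3)(3) = 13.5 cm/s
3–6 s: ½(-3 + 8)(3) = 7.5 cm/s
6–7 s: ½(8 + -8)(1) = 0 cm/s
Δv = 21 cm/s, so v(7) = -3 + (21) = 18 cm/s.

18 cm/s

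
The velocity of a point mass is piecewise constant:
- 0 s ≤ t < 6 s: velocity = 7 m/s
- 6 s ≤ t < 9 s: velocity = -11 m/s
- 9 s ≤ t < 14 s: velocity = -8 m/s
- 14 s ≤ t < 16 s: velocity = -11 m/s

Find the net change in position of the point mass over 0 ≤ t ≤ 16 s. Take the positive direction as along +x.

-53 m

Displacement is the signed area under the v-t curve.
0–6 s: 7 × 6 = 42 m
6–9 s: -11 × 3 = -33 m
9–14 s: -8 × 5 = -40 m
14–16 s: -11 × 2 = -22 m
Net displacement = -53 m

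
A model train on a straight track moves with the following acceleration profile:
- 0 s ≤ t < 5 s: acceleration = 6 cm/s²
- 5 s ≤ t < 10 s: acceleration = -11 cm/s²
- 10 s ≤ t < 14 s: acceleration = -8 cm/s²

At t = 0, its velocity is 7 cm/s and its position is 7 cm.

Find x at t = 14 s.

28.5 cm

On each constant-a segment, Δv = aΔt and Δx = v₀Δt + ½aΔt²; chain segment to segment.
0–5 s: v starts 7 cm/s; Δx = 7·5 + ½·6·5² = 110 cm; v ends 37 cm/s.
5–10 s: v starts 37 cm/s; Δx = 37·5 + ½·-11·5² = 47.5 cm; v ends -18 cm/s.
10–14 s: v starts -18 cm/s; Δx = -18·4 + ½·-8·4² = -136 cm; v ends -50 cm/s.
x(14) = 7 + Σ Δx = 28.5 cm.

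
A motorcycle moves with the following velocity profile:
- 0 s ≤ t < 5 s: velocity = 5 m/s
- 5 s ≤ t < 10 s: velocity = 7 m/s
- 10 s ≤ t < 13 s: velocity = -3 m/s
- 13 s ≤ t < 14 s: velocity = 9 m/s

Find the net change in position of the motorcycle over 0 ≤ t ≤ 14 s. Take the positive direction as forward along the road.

60 m

Displacement is the signed area under the v-t curve.
0–5 s: 5 × 5 = 25 m
5–10 s: 7 × 5 = 35 m
10–13 s: -3 × 3 = -9 m
13–14 s: 9 × 1 = 9 m
Net displacement = 60 m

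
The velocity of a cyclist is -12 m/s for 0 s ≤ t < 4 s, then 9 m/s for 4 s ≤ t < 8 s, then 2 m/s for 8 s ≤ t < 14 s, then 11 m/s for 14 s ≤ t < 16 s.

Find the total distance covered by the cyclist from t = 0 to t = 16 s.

Total distance travelled is ∫|v| dt — sum the magnitudes of each area piece.
0–4 s: |-12| × 4 = 48 m
4–8 s: |9| × 4 = 36 m
8–14 s: |2| × 6 = 12 m
14–16 s: |11| × 2 = 22 m
Total distance = 118 m

118 m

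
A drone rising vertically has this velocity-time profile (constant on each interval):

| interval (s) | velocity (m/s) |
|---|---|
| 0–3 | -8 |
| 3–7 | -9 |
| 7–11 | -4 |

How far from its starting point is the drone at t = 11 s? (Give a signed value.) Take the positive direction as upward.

Net displacement equals the area under the velocity-time graph (areas below the axis count negative).
0–3 s: -8 × 3 = -24 m
3–7 s: -9 × 4 = -36 m
7–11 s: -4 × 4 = -16 m
Net displacement = -76 m

-76 m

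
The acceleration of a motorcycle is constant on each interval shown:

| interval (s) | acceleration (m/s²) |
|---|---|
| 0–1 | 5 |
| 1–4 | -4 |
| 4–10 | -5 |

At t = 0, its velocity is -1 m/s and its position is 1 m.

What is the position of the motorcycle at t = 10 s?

-141.5 m

On each constant-a segment, Δv = aΔt and Δx = v₀Δt + ½aΔt²; chain segment to segment.
0–1 s: v starts -1 m/s; Δx = -1·1 + ½·5·1² = 1.5 m; v ends 4 m/s.
1–4 s: v starts 4 m/s; Δx = 4·3 + ½·-4·3² = -6 m; v ends -8 m/s.
4–10 s: v starts -8 m/s; Δx = -8·6 + ½·-5·6² = -138 m; v ends -38 m/s.
x(10) = 1 + Σ Δx = -141.5 m.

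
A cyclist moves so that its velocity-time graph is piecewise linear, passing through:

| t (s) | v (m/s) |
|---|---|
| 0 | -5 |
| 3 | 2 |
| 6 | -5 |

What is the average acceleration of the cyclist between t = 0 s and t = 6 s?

0 m/s²

Average acceleration = Δv/Δt = (-5 − -5)/(6 − 0) = 0 m/s².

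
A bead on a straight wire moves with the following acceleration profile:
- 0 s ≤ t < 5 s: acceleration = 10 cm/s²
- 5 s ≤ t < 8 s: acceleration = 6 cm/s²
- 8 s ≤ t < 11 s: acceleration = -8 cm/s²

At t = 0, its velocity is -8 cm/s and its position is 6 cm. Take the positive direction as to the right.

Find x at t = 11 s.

388 cm

On each constant-a segment, Δv = aΔt and Δx = v₀Δt + ½aΔt²; chain segment to segment.
0–5 s: v starts -8 cm/s; Δx = -8·5 + ½·10·5² = 85 cm; v ends 42 cm/s.
5–8 s: v starts 42 cm/s; Δx = 42·3 + ½·6·3² = 153 cm; v ends 60 cm/s.
8–11 s: v starts 60 cm/s; Δx = 60·3 + ½·-8·3² = 144 cm; v ends 36 cm/s.
x(11) = 6 + Σ Δx = 388 cm.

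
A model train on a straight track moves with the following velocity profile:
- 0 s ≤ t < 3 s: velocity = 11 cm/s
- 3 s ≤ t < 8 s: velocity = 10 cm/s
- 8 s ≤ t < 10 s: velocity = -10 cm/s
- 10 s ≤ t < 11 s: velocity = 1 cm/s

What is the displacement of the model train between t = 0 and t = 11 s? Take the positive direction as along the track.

Net displacement equals the area under the velocity-time graph (areas below the axis count negative).
0–3 s: 11 × 3 = 33 cm
3–8 s: 10 × 5 = 50 cm
8–10 s: -10 × 2 = -20 cm
10–11 s: 1 × 1 = 1 cm
Net displacement = 64 cm

64 cm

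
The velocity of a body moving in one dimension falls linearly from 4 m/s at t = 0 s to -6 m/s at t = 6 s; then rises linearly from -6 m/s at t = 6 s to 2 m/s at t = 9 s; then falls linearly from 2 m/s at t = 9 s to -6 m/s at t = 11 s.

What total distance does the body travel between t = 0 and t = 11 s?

28.1 m

Distance (not displacement) is the total path length: add the absolute areas under v-t.
0–6 s: v = 0 at t = 2.4 s; triangle areas 4.8 + 10.8 = 15.6 m
6–9 s: v = 0 at t = 8.25 s; triangle areas 6.75 + 0.75 = 7.5 m
9–11 s: v = 0 at t = 9.5 s; triangle areas 0.5 + 4.5 = 5 m
Total distance = 28.1 m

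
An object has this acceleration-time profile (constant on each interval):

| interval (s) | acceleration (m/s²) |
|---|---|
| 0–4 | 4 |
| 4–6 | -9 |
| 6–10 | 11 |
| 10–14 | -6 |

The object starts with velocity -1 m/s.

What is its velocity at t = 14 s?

17 m/s

Δv equals the area under the a-t graph; then v = v₀ + Δv.
0–4 s: 4 × 4 = 16 m/s
4–6 s: -9 × 2 = -18 m/s
6–10 s: 11 × 4 = 44 m/s
10–14 s: -6 × 4 = -24 m/s
Δv = 18 m/s, so v(14) = -1 + (18) = 17 m/s.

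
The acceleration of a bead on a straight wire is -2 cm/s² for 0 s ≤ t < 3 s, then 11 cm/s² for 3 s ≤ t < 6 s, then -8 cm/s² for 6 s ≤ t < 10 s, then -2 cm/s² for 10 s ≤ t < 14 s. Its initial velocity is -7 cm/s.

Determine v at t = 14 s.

Δv equals the area under the a-t graph; then v = v₀ + Δv.
0–3 s: -2 × 3 = -6 cm/s
3–6 s: 11 × 3 = 33 cm/s
6–10 s: -8 × 4 = -32 cm/s
10–14 s: -2 × 4 = -8 cm/s
Δv = -13 cm/s, so v(14) = -7 + (-13) = -20 cm/s.

-20 cm/s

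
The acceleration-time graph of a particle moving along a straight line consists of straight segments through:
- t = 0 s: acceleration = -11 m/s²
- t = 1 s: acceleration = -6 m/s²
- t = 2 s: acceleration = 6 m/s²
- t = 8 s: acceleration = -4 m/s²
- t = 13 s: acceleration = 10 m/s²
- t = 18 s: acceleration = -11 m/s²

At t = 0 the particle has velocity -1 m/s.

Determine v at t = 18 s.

9 m/s

Δv equals the area under the a-t graph; then v = v₀ + Δv.
0–1 s: ½(-11 + -6)(1) = -8.5 m/s
1–2 s: ½(-6 + 6)(1) = 0 m/s
2–8 s: ½(6 + -4)(6) = 6 m/s
8–13 s: ½(-4 + 10)(5) = 15 m/s
13–18 s: ½(10 + -11)(5) = -2.5 m/s
Δv = 10 m/s, so v(18) = -1 + (10) = 9 m/s.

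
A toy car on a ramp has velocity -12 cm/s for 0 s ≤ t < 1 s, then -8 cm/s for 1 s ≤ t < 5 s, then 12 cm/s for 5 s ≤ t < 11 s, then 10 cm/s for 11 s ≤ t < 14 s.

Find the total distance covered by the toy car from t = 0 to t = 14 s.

146 cm

Distance (not displacement) is the total path length: add the absolute areas under v-t.
0–1 s: |-12| × 1 = 12 cm
1–5 s: |-8| × 4 = 32 cm
5–11 s: |12| × 6 = 72 cm
11–14 s: |10| × 3 = 30 cm
Total distance = 146 cm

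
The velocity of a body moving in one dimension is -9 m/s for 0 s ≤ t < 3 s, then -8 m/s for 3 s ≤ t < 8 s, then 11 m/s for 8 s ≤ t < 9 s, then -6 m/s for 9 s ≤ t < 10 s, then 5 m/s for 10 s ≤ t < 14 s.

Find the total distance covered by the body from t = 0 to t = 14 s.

104 m

Total distance travelled is ∫|v| dt — sum the magnitudes of each area piece.
0–3 s: |-9| × 3 = 27 m
3–8 s: |-8| × 5 = 40 m
8–9 s: |11| × 1 = 11 m
9–10 s: |-6| × 1 = 6 m
10–14 s: |5| × 4 = 20 m
Total distance = 104 m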